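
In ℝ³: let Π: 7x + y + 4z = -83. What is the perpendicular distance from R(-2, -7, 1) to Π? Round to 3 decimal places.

8.124

n·R − d = (7)·(-2) + (1)·(-7) + (4)·(1) − (-83) = 66; |n| = √66.
Distance = |66| / √66 = 66/√66 ≈ 8.124.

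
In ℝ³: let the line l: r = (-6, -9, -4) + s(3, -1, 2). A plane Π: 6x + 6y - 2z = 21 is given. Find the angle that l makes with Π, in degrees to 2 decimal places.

sin θ = |n·v| / (|n||v|) = |8| / (√76 · √14) = 0.24526.
θ ≈ 14.20°.

14.20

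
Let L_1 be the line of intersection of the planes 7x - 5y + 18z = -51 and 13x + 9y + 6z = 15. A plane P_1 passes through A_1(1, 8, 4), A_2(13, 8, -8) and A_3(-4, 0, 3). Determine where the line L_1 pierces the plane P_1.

Direction of L_1: (7, -5, 18) × (13, 9, 6) = (-192, 192, 128).
A point on L_1: solving the two plane equations with x = 15 gives (15, -12, -12).
A_1A_2 = (12, 0, -12), A_1A_3 = (-5, -8, -1); a normal to P_1 is A_1A_2 × A_1A_3 = (-96, 72, -96).
Using A_1: P_1 has equation -96x + 72y - 96z = 96.
Substitute r = (15, -12, -12) + t(-192, 192, 128) into the plane: -1152 + 19968t = 96, so t = 1/16.
Intersection: (15, -12, -12) + (1/16)·(-192, 192, 128) = (3, 0, -4).

(3, 0, -4)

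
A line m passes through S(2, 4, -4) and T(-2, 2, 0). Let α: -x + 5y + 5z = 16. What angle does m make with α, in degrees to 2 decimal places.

19.07

A direction vector for m is T − S = (-4, -2, 4).
sin θ = |n·v| / (|n||v|) = |14| / (√51 · √36) = 0.32673.
θ ≈ 19.07°.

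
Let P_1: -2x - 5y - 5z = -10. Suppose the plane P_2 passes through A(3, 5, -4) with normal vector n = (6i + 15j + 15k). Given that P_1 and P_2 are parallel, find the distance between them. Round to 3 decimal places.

0.136

P_2: n·r = n·A gives 6x + 15y + 15z = 33.
Rescale P_2 by 1/(-3): -2x - 5y - 5z = -11. Then distance = |-10 − (-11)| / √54 ≈ 0.136.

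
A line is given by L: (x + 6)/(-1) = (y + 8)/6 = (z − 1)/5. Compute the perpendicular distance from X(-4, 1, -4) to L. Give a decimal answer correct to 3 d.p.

9.912

L has direction (-1, 6, 5) through (-6, -8, 1).
Taking (-6, -8, 1) on L with direction v = (-1, 6, 5): w = X − (-6, -8, 1) = (2, 9, -5), and w × v = (75, -5, 21).
Distance = |w × v| / |v| = √6091 / √62 ≈ 9.912.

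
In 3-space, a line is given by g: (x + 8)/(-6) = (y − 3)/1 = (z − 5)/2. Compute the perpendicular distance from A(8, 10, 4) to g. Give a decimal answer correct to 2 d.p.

g has direction (-6, 1, 2) through (-8, 3, 5).
Taking (-8, 3, 5) on g with direction v = (-6, 1, 2): w = A − (-8, 3, 5) = (16, 7, -1), and w × v = (15, -26, 58).
Distance = |w × v| / |v| = √4265 / √41 ≈ 10.20.

10.20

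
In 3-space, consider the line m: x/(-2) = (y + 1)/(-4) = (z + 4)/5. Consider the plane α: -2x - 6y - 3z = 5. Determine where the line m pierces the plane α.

(2, 3, -9)

m has direction (-2, -4, 5) through (0, -1, -4).
Substitute r = (0, -1, -4) + t(-2, -4, 5) into the plane: 18 + 13t = 5, so t = -1.
Intersection: (0, -1, -4) + (-1)·(-2, -4, 5) = (2, 3, -9).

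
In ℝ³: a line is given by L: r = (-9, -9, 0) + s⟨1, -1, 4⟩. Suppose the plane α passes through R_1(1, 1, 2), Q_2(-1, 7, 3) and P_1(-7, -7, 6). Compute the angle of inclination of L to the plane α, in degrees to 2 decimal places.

71.57

R_1Q_2 = (-2, 6, 1), R_1P_1 = (-8, -8, 4); a normal to α is R_1Q_2 × R_1P_1 = (32, 0, 64).
Using R_1: α has equation 32x + 64z = 160.
sin θ = |n·v| / (|n||v|) = |288| / (√5120 · √18) = 0.94868.
θ ≈ 71.57°.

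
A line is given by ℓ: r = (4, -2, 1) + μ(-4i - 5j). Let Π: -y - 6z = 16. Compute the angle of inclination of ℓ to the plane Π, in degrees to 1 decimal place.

sin θ = |n·v| / (|n||v|) = |5| / (√37 · √41) = 0.12837.
θ ≈ 7.4°.

7.4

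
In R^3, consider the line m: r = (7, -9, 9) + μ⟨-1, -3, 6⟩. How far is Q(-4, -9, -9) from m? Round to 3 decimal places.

Taking (7, -9, 9) on m with direction v = (-1, -3, 6): w = Q − (7, -9, 9) = (-11, 0, -18), and w × v = (-54, 84, 33).
Distance = |w × v| / |v| = √11061 / √46 ≈ 15.507.

15.507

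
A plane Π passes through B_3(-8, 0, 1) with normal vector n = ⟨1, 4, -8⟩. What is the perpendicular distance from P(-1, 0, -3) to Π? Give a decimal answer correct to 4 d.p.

Π: n·r = n·B_3 gives x + 4y - 8z = -16.
n·P − d = (1)·(-1) + (4)·(0) + (-8)·(-3) − (-16) = 39; |n| = √81.
Distance = |39| / √81 = 39/√81 ≈ 4.3333.

4.3333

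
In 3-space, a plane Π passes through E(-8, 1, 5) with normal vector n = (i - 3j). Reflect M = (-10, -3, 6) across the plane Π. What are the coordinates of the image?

(-12, 3, 6)

Π: n·r = n·E gives x - 3y = -11.
λ = (n·M − d)/|n|² = (-1 − (-11))/10 = 1.
Reflection = M − 2λn = (-10, -3, 6) − 2·(1, -3, 0) = (-12, 3, 6).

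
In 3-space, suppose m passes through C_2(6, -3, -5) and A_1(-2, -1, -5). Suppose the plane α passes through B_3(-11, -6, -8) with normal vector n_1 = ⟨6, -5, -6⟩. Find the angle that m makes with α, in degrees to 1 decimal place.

45.6

A direction vector for m is A_1 − C_2 = (-8, 2, 0).
α: n_1·r = n_1·B_3 gives 6x - 5y - 6z = 12.
sin θ = |n·v| / (|n||v|) = |-58| / (√97 · √68) = 0.71415.
θ ≈ 45.6°.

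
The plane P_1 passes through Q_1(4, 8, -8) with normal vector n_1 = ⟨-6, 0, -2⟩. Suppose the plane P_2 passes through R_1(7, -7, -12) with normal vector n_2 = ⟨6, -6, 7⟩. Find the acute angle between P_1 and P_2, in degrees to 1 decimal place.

P_1: n_1·r = n_1·Q_1 gives -6x - 2z = -8.
P_2: n_2·r = n_2·R_1 gives 6x - 6y + 7z = 0.
cos θ = |n₁·n₂| / (|n₁||n₂|) = |-50| / (√40 · √121).
θ = arccos(0.71870) ≈ 44.1°.

44.1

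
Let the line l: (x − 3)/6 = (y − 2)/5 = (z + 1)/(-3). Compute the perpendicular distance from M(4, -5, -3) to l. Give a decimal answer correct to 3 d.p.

l has direction (6, 5, -3) through (3, 2, -1).
Taking (3, 2, -1) on l with direction v = (6, 5, -3): w = M − (3, 2, -1) = (1, -7, -2), and w × v = (31, -9, 47).
Distance = |w × v| / |v| = √3251 / √70 ≈ 6.815.

6.815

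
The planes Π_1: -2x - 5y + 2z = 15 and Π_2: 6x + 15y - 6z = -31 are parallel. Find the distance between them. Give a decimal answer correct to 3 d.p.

Rescale Π_2 by 1/(-3): -2x - 5y + 2z = 31/3. Then distance = |15 − (31/3)| / √33 ≈ 0.812.

0.812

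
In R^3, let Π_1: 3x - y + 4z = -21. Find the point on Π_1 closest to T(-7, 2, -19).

(2, -1, -7)

Foot = T − λn with λ = (n·T − d)/|n|² = (-99 − (-21))/26 = -3.
Foot = (-7, 2, -19) − (-3)·(3, -1, 4) = (2, -1, -7).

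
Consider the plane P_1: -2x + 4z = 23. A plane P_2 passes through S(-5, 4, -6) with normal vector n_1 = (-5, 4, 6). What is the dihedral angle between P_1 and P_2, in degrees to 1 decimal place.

30.0

P_2: n_1·r = n_1·S gives -5x + 4y + 6z = 5.
cos θ = |n₁·n₂| / (|n₁||n₂|) = |34| / (√20 · √77).
θ = arccos(0.86640) ≈ 30.0°.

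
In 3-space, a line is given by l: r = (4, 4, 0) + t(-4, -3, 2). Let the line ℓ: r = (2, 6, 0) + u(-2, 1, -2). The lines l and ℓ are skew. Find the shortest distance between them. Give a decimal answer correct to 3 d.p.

Common perpendicular direction n = (-4, -3, 2) × (-2, 1, -2) = (4, -12, -10).
With w = (2, 6, 0) − (4, 4, 0) = (-2, 2, 0), w · n = -32.
Distance = |w · n| / |n| = |-32| / √260 ≈ 1.985.

1.985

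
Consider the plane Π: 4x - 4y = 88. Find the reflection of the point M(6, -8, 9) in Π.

(14, -16, 9)

λ = (n·M − d)/|n|² = (56 − 88)/32 = -1.
Reflection = M − 2λn = (6, -8, 9) − (-2)·(4, -4, 0) = (14, -16, 9).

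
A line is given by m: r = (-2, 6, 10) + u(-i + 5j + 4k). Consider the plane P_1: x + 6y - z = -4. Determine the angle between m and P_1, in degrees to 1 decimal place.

sin θ = |n·v| / (|n||v|) = |25| / (√38 · √42) = 0.62578.
θ ≈ 38.7°.

38.7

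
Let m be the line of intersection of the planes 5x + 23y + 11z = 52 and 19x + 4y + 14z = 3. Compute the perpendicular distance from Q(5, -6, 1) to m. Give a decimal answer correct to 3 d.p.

9.943

Direction of m: (5, 23, 11) × (19, 4, 14) = (278, 139, -417).
A point on m: solving the two plane equations with x = 3 gives (3, 4, -5).
Taking (3, 4, -5) on m with direction v = (278, 139, -417): w = Q − (3, 4, -5) = (2, -10, 6), and w × v = (3336, 2502, 3058).
Distance = |w × v| / |v| = √26740264 / √270494 ≈ 9.943.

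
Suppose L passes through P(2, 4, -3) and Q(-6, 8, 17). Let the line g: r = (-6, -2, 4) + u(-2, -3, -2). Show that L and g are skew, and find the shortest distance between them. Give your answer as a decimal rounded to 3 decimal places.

1.738

A direction vector for L is Q − P = (-8, 4, 20).
Common perpendicular direction n = (-8, 4, 20) × (-2, -3, -2) = (52, -56, 32).
With w = (-6, -2, 4) − (2, 4, -3) = (-8, -6, 7), w · n = 144.
Since n ≠ 0 the lines are not parallel, and w · n = 144 ≠ 0 so they do not intersect; hence they are skew.
Distance = |w · n| / |n| = |144| / √6864 ≈ 1.738.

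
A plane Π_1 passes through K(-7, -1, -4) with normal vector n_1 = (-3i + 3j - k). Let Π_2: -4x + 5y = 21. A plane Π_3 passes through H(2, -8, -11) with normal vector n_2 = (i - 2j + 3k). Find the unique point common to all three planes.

Π_1: n_1·r = n_1·K gives -3x + 3y - z = 22.
Π_3: n_2·r = n_2·H gives x - 2y + 3z = -15.
Solving the 3×3 linear system -3x + 3y - z = 22, -4x + 5y = 21, x - 2y + 3z = -15 (e.g. by elimination or Cramer's rule, determinant = -12) gives (-9, -3, -4).

(-9, -3, -4)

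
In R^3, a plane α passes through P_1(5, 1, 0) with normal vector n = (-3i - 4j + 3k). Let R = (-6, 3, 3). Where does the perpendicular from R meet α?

α: n·r = n·P_1 gives -3x - 4y + 3z = -19.
Foot = R − λn with λ = (n·R − d)/|n|² = (15 − (-19))/34 = 1.
Foot = (-6, 3, 3) − 1·(-3, -4, 3) = (-3, 7, 0).

(-3, 7, 0)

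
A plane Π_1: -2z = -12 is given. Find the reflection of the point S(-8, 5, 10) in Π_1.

λ = (n·S − d)/|n|² = (-20 − (-12))/4 = -2.
Reflection = S − 2λn = (-8, 5, 10) − (-4)·(0, 0, -2) = (-8, 5, 2).

(-8, 5, 2)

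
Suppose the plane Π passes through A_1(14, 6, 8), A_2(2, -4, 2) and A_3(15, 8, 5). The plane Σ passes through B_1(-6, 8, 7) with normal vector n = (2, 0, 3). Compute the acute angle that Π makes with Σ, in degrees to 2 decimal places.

A_1A_2 = (-12, -10, -6), A_1A_3 = (1, 2, -3); a normal to Π is A_1A_2 × A_1A_3 = (42, -42, -14).
Using A_1: Π has equation 42x - 42y - 14z = 224.
Σ: n·r = n·B_1 gives 2x + 3z = 9.
cos θ = |n₁·n₂| / (|n₁||n₂|) = |42| / (√3724 · √13).
θ = arccos(0.19089) ≈ 79.00°.

79.00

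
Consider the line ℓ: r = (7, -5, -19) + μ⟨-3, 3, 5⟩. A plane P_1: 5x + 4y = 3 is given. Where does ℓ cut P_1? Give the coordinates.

Substitute r = (7, -5, -19) + t(-3, 3, 5) into the plane: 15 + (-3)t = 3, so t = 4.
Intersection: (7, -5, -19) + 4·(-3, 3, 5) = (-5, 7, 1).

(-5, 7, 1)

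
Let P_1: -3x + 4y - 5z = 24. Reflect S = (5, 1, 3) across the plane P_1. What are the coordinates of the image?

(-1, 9, -7)

λ = (n·S − d)/|n|² = (-26 − 24)/50 = -1.
Reflection = S − 2λn = (5, 1, 3) − (-2)·(-3, 4, -5) = (-1, 9, -7).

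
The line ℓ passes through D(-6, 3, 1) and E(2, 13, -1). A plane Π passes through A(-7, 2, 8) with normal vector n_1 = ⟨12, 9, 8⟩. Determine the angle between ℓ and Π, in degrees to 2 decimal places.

50.49

A direction vector for ℓ is E − D = (8, 10, -2).
Π: n_1·r = n_1·A gives 12x + 9y + 8z = -2.
sin θ = |n·v| / (|n||v|) = |170| / (√289 · √168) = 0.77152.
θ ≈ 50.49°.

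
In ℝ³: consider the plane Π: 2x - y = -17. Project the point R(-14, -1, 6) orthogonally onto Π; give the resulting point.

Foot = R − λn with λ = (n·R − d)/|n|² = (-27 − (-17))/5 = -2.
Foot = (-14, -1, 6) − (-2)·(2, -1, 0) = (-10, -3, 6).

(-10, -3, 6)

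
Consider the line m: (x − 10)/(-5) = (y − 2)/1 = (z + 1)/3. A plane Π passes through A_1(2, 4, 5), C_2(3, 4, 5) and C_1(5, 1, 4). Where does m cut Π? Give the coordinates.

(0, 4, 5)

m has direction (-5, 1, 3) through (10, 2, -1).
A_1C_2 = (1, 0, 0), A_1C_1 = (3, -3, -1); a normal to Π is A_1C_2 × A_1C_1 = (0, 1, -3).
Using A_1: Π has equation y - 3z = -11.
Substitute r = (10, 2, -1) + t(-5, 1, 3) into the plane: 5 + (-8)t = -11, so t = 2.
Intersection: (10, 2, -1) + 2·(-5, 1, 3) = (0, 4, 5).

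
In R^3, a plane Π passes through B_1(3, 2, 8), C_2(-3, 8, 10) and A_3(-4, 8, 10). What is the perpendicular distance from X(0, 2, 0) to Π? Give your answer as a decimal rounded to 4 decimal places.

7.5895

B_1C_2 = (-6, 6, 2), B_1A_3 = (-7, 6, 2); a normal to Π is B_1C_2 × B_1A_3 = (0, -2, 6).
Using B_1: Π has equation -2y + 6z = 44.
n·X − d = (0)·(0) + (-2)·(2) + (6)·(0) − 44 = -48; |n| = √40.
Distance = |-48| / √40 = 48/√40 ≈ 7.5895.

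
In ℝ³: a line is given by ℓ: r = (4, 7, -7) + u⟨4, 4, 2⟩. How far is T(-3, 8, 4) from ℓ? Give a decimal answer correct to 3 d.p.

13.072

Taking (4, 7, -7) on ℓ with direction v = (4, 4, 2): w = T − (4, 7, -7) = (-7, 1, 11), and w × v = (-42, 58, -32).
Distance = |w × v| / |v| = √6152 / √36 ≈ 13.072.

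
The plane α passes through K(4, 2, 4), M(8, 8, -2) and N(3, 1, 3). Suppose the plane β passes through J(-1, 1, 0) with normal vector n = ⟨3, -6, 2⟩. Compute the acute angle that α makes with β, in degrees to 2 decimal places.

KM = (4, 6, -6), KN = (-1, -1, -1); a normal to α is KM × KN = (-12, 10, 2).
Using K: α has equation -12x + 10y + 2z = -20.
β: n·r = n·J gives 3x - 6y + 2z = -9.
cos θ = |n₁·n₂| / (|n₁||n₂|) = |-92| / (√248 · √49).
θ = arccos(0.83457) ≈ 33.43°.

33.43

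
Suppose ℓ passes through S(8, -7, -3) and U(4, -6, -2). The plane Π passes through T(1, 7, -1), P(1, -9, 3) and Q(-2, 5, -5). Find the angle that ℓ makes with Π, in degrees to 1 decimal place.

A direction vector for ℓ is U − S = (-4, 1, 1).
TP = (0, -16, 4), TQ = (-3, -2, -4); a normal to Π is TP × TQ = (72, -12, -48).
Using T: Π has equation 72x - 12y - 48z = 36.
sin θ = |n·v| / (|n||v|) = |-348| / (√7632 · √18) = 0.93891.
θ ≈ 69.9°.

69.9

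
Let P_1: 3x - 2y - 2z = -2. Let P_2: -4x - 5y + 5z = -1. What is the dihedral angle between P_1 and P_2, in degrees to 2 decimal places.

cos θ = |n₁·n₂| / (|n₁||n₂|) = |-12| / (√17 · √66).
θ = arccos(0.35825) ≈ 69.01°.

69.01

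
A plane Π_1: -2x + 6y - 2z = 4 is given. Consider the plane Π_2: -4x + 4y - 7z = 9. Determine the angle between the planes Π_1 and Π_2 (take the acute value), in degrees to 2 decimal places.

39.60

cos θ = |n₁·n₂| / (|n₁||n₂|) = |46| / (√44 · √81).
θ = arccos(0.77053) ≈ 39.60°.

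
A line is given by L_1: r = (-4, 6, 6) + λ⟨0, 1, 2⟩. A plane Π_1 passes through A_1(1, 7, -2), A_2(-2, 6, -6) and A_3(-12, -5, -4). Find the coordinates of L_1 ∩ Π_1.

A_1A_2 = (-3, -1, -4), A_1A_3 = (-13, -12, -2); a normal to Π_1 is A_1A_2 × A_1A_3 = (-46, 46, 23).
Using A_1: Π_1 has equation -46x + 46y + 23z = 230.
Substitute r = (-4, 6, 6) + t(0, 1, 2) into the plane: 598 + 92t = 230, so t = -4.
Intersection: (-4, 6, 6) + (-4)·(0, 1, 2) = (-4, 2, -2).

(-4, 2, -2)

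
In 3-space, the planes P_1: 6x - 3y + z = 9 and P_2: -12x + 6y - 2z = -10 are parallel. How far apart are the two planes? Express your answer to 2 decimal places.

0.59

Rescale P_2 by 1/(-2): 6x - 3y + z = 5. Then distance = |9 − 5| / √46 ≈ 0.59.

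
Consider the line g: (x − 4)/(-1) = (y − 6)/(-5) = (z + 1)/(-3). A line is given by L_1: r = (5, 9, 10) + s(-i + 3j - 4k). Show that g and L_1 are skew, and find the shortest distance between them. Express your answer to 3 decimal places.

2.060

g has direction (-1, -5, -3) through (4, 6, -1).
Common perpendicular direction n = (-1, -5, -3) × (-1, 3, -4) = (29, -1, -8).
With w = (5, 9, 10) − (4, 6, -1) = (1, 3, 11), w · n = -62.
Since n ≠ 0 the lines are not parallel, and w · n = -62 ≠ 0 so they do not intersect; hence they are skew.
Distance = |w · n| / |n| = |-62| / √906 ≈ 2.060.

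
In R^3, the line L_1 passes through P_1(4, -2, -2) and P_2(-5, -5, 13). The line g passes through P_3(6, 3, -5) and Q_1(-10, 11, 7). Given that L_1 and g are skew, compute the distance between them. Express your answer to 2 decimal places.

2.58

A direction vector for L_1 is P_2 − P_1 = (-9, -3, 15).
A direction vector for g is Q_1 − P_3 = (-16, 8, 12).
Common perpendicular direction n = (-9, -3, 15) × (-16, 8, 12) = (-156, -132, -120).
With w = (6, 3, -5) − (4, -2, -2) = (2, 5, -3), w · n = -612.
Distance = |w · n| / |n| = |-612| / √56160 ≈ 2.58.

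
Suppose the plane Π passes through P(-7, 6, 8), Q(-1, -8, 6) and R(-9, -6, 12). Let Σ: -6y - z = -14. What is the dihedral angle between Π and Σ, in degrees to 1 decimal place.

PQ = (6, -14, -2), PR = (-2, -12, 4); a normal to Π is PQ × PR = (-80, -20, -100).
Using P: Π has equation -80x - 20y - 100z = -360.
cos θ = |n₁·n₂| / (|n₁||n₂|) = |220| / (√16800 · √37).
θ = arccos(0.27904) ≈ 73.8°.

73.8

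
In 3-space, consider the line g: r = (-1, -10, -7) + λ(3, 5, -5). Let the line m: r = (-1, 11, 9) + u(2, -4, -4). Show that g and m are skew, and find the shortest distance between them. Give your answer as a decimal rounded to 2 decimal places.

6.78

Common perpendicular direction n = (3, 5, -5) × (2, -4, -4) = (-40, 2, -22).
With w = (-1, 11, 9) − (-1, -10, -7) = (0, 21, 16), w · n = -310.
Since n ≠ 0 the lines are not parallel, and w · n = -310 ≠ 0 so they do not intersect; hence they are skew.
Distance = |w · n| / |n| = |-310| / √2088 ≈ 6.78.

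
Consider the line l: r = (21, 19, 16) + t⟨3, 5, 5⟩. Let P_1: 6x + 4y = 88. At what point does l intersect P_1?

Substitute r = (21, 19, 16) + t(3, 5, 5) into the plane: 202 + 38t = 88, so t = -3.
Intersection: (21, 19, 16) + (-3)·(3, 5, 5) = (12, 4, 1).

(12, 4, 1)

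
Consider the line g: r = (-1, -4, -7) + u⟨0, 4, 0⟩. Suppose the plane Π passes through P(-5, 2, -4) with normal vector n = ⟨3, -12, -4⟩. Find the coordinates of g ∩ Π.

Π: n·r = n·P gives 3x - 12y - 4z = -23.
Substitute r = (-1, -4, -7) + t(0, 4, 0) into the plane: 73 + (-48)t = -23, so t = 2.
Intersection: (-1, -4, -7) + 2·(0, 4, 0) = (-1, 4, -7).

(-1, 4, -7)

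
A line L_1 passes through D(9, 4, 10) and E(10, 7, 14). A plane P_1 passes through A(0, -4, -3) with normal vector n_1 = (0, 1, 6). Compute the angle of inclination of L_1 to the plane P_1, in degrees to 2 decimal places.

A direction vector for L_1 is E − D = (1, 3, 4).
P_1: n_1·r = n_1·A gives y + 6z = -22.
sin θ = |n·v| / (|n||v|) = |27| / (√37 · √26) = 0.87051.
θ ≈ 60.52°.

60.52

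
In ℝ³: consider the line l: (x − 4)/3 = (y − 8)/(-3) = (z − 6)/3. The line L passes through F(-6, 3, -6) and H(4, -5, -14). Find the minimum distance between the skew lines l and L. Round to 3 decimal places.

l has direction (3, -3, 3) through (4, 8, 6).
A direction vector for L is H − F = (10, -8, -8).
Common perpendicular direction n = (3, -3, 3) × (10, -8, -8) = (48, 54, 6).
With w = (-6, 3, -6) − (4, 8, 6) = (-10, -5, -12), w · n = -822.
Distance = |w · n| / |n| = |-822| / √5256 ≈ 11.338.

11.338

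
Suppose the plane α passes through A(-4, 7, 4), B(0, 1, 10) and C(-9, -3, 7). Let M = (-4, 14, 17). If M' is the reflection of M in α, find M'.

AB = (4, -6, 6), AC = (-5, -10, 3); a normal to α is AB × AC = (42, -42, -70).
Using A: α has equation 42x - 42y - 70z = -742.
λ = (n·M − d)/|n|² = (-1946 − (-742))/8428 = -1/7.
Reflection = M − 2λn = (-4, 14, 17) − (-2/7)·(42, -42, -70) = (8, 2, -3).

(8, 2, -3)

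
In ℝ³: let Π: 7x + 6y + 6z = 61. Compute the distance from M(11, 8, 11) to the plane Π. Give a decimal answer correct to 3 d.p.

11.818

n·M − d = (7)·(11) + (6)·(8) + (6)·(11) − 61 = 130; |n| = √121.
Distance = |130| / √121 = 130/√121 ≈ 11.818.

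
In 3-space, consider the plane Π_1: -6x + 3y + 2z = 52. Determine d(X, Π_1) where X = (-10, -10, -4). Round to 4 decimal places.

n·X − d = (-6)·(-10) + (3)·(-10) + (2)·(-4) − 52 = -30; |n| = √49.
Distance = |-30| / √49 = 30/√49 ≈ 4.2857.

4.2857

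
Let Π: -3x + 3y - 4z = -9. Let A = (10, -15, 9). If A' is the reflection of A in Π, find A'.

(-8, 3, -15)

λ = (n·A − d)/|n|² = (-111 − (-9))/34 = -3.
Reflection = A − 2λn = (10, -15, 9) − (-6)·(-3, 3, -4) = (-8, 3, -15).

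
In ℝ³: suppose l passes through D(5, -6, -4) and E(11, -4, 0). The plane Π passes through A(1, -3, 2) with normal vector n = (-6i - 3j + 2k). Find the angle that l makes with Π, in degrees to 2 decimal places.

40.47

A direction vector for l is E − D = (6, 2, 4).
Π: n·r = n·A gives -6x - 3y + 2z = 7.
sin θ = |n·v| / (|n||v|) = |-34| / (√49 · √56) = 0.64906.
θ ≈ 40.47°.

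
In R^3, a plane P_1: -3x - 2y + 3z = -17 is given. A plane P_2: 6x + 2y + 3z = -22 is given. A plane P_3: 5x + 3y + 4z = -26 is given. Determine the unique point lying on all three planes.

(-1, 1, -6)

Solving the 3×3 linear system -3x - 2y + 3z = -17, 6x + 2y + 3z = -22, 5x + 3y + 4z = -26 (e.g. by elimination or Cramer's rule, determinant = 45) gives (-1, 1, -6).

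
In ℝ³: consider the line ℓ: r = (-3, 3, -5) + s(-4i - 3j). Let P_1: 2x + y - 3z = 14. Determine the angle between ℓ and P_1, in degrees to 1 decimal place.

sin θ = |n·v| / (|n||v|) = |-11| / (√14 · √25) = 0.58797.
θ ≈ 36.0°.

36.0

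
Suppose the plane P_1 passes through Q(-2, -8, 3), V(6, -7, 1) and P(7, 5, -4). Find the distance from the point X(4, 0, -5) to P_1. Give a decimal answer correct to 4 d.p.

3.2863

QV = (8, 1, -2), QP = (9, 13, -7); a normal to P_1 is QV × QP = (19, 38, 95).
Using Q: P_1 has equation 19x + 38y + 95z = -57.
n·X − d = (19)·(4) + (38)·(0) + (95)·(-5) − (-57) = -342; |n| = √10830.
Distance = |-342| / √10830 = 342/√10830 ≈ 3.2863.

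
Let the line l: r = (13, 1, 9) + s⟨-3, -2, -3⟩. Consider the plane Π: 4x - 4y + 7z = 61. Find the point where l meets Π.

Substitute r = (13, 1, 9) + t(-3, -2, -3) into the plane: 111 + (-25)t = 61, so t = 2.
Intersection: (13, 1, 9) + 2·(-3, -2, -3) = (7, -3, 3).

(7, -3, 3)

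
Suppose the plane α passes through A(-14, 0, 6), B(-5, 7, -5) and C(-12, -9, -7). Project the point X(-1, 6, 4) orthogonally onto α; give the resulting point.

AB = (9, 7, -11), AC = (2, -9, -13); a normal to α is AB × AC = (-190, 95, -95).
Using A: α has equation -190x + 95y - 95z = 2090.
Foot = X − λn with λ = (n·X − d)/|n|² = (380 − 2090)/54150 = -3/95.
Foot = (-1, 6, 4) − (-3/95)·(-190, 95, -95) = (-7, 9, 1).

(-7, 9, 1)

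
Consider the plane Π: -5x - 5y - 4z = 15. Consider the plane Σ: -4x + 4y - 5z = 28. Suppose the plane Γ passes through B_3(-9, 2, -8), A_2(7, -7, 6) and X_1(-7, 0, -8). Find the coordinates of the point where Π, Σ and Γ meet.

B_3A_2 = (16, -9, 14), B_3X_1 = (2, -2, 0); a normal to Γ is B_3A_2 × B_3X_1 = (28, 28, -14).
Using B_3: Γ has equation 28x + 28y - 14z = -84.
Solving the 3×3 linear system -5x - 5y - 4z = 15, -4x + 4y - 5z = 28, 28x + 28y - 14z = -84 (e.g. by elimination or Cramer's rule, determinant = 1456) gives (-5, 2, 0).

(-5, 2, 0)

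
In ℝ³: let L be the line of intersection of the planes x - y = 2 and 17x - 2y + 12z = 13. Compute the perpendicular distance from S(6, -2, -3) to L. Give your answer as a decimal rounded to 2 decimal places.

4.24

Direction of L: (1, -1, 0) × (17, -2, 12) = (-12, -12, 15).
A point on L: solving the two plane equations with x = -1 gives (-1, -3, 2).
Taking (-1, -3, 2) on L with direction v = (-12, -12, 15): w = S − (-1, -3, 2) = (7, 1, -5), and w × v = (-45, -45, -72).
Distance = |w × v| / |v| = √9234 / √513 ≈ 4.24.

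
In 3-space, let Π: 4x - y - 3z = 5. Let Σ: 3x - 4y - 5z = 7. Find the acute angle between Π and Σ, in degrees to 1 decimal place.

cos θ = |n₁·n₂| / (|n₁||n₂|) = |31| / (√26 · √50).
θ = arccos(0.85979) ≈ 30.7°.

30.7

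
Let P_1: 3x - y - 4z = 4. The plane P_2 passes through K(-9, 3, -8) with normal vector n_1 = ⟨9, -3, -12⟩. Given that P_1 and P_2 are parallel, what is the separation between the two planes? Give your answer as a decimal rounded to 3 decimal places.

0.392

P_2: n_1·r = n_1·K gives 9x - 3y - 12z = 6.
Rescale P_2 by 1/3: 3x - y - 4z = 2. Then distance = |4 − 2| / √26 ≈ 0.392.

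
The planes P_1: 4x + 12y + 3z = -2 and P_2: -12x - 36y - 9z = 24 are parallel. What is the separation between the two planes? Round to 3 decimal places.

Rescale P_2 by 1/(-3): 4x + 12y + 3z = -8. Then distance = |-2 − (-8)| / √169 ≈ 0.462.

0.462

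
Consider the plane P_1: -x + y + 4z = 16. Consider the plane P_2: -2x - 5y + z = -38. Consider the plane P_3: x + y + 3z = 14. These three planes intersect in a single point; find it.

(0, 8, 2)

Solving the 3×3 linear system -x + y + 4z = 16, -2x - 5y + z = -38, x + y + 3z = 14 (e.g. by elimination or Cramer's rule, determinant = 35) gives (0, 8, 2).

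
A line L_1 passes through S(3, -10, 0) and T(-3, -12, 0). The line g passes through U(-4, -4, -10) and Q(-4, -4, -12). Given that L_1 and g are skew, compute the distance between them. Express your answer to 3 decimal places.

A direction vector for L_1 is T − S = (-6, -2, 0).
A direction vector for g is Q − U = (0, 0, -2).
Common perpendicular direction n = (-6, -2, 0) × (0, 0, -2) = (4, -12, 0).
With w = (-4, -4, -10) − (3, -10, 0) = (-7, 6, -10), w · n = -100.
Distance = |w · n| / |n| = |-100| / √160 ≈ 7.906.

7.906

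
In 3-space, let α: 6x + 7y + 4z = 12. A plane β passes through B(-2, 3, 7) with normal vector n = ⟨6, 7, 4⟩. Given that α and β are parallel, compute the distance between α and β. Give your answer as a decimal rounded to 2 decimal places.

β: n·r = n·B gives 6x + 7y + 4z = 37.
Same normal n = (6, 7, 4) with |n| = √101; distance = |12 − 37| / |n| = 25/√101 ≈ 2.49.

2.49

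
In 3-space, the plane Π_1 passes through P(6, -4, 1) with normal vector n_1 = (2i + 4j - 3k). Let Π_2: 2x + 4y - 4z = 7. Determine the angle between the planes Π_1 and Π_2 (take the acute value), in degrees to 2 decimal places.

Π_1: n_1·r = n_1·P gives 2x + 4y - 3z = -7.
cos θ = |n₁·n₂| / (|n₁||n₂|) = |32| / (√29 · √36).
θ = arccos(0.99038) ≈ 7.96°.

7.96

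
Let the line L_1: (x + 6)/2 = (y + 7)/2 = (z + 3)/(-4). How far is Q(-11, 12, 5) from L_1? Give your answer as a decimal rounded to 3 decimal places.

L_1 has direction (2, 2, -4) through (-6, -7, -3).
Taking (-6, -7, -3) on L_1 with direction v = (2, 2, -4): w = Q − (-6, -7, -3) = (-5, 19, 8), and w × v = (-92, -4, -48).
Distance = |w × v| / |v| = √10784 / √24 ≈ 21.197.

21.197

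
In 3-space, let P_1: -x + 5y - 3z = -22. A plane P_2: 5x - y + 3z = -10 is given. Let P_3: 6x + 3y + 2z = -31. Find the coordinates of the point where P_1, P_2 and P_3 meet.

Solving the 3×3 linear system -x + 5y - 3z = -22, 5x - y + 3z = -10, 6x + 3y + 2z = -31 (e.g. by elimination or Cramer's rule, determinant = -12) gives (-5, -3, 4).

(-5, -3, 4)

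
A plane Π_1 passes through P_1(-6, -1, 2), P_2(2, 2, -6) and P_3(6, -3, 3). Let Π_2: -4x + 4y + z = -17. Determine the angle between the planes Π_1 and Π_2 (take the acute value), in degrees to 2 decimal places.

51.76

P_1P_2 = (8, 3, -8), P_1P_3 = (12, -2, 1); a normal to Π_1 is P_1P_2 × P_1P_3 = (-13, -104, -52).
Using P_1: Π_1 has equation -13x - 104y - 52z = 78.
cos θ = |n₁·n₂| / (|n₁||n₂|) = |-416| / (√13689 · √33).
θ = arccos(0.61894) ≈ 51.76°.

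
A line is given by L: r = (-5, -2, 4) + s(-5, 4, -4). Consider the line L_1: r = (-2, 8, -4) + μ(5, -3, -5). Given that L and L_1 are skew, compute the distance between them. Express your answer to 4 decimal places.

9.1264

Common perpendicular direction n = (-5, 4, -4) × (5, -3, -5) = (-32, -45, -5).
With w = (-2, 8, -4) − (-5, -2, 4) = (3, 10, -8), w · n = -506.
Distance = |w · n| / |n| = |-506| / √3074 ≈ 9.1264.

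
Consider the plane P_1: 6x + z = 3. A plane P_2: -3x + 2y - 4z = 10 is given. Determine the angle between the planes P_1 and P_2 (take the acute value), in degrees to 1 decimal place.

cos θ = |n₁·n₂| / (|n₁||n₂|) = |-22| / (√37 · √29).
θ = arccos(0.67162) ≈ 47.8°.

47.8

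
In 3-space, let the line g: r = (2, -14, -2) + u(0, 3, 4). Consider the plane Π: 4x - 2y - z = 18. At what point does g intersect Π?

(2, -8, 6)

Substitute r = (2, -14, -2) + t(0, 3, 4) into the plane: 38 + (-10)t = 18, so t = 2.
Intersection: (2, -14, -2) + 2·(0, 3, 4) = (2, -8, 6).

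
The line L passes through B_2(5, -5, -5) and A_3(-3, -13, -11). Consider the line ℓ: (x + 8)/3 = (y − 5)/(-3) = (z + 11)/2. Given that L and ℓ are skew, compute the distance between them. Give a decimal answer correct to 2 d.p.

2.28

A direction vector for L is A_3 − B_2 = (-8, -8, -6).
ℓ has direction (3, -3, 2) through (-8, 5, -11).
Common perpendicular direction n = (-8, -8, -6) × (3, -3, 2) = (-34, -2, 48).
With w = (-8, 5, -11) − (5, -5, -5) = (-13, 10, -6), w · n = 134.
Distance = |w · n| / |n| = |134| / √3464 ≈ 2.28.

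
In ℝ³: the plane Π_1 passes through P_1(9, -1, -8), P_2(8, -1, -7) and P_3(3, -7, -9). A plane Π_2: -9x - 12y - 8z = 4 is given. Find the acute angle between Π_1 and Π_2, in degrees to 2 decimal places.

84.48

P_1P_2 = (-1, 0, 1), P_1P_3 = (-6, -6, -1); a normal to Π_1 is P_1P_2 × P_1P_3 = (6, -7, 6).
Using P_1: Π_1 has equation 6x - 7y + 6z = 13.
cos θ = |n₁·n₂| / (|n₁||n₂|) = |-18| / (√121 · √289).
θ = arccos(0.09626) ≈ 84.48°.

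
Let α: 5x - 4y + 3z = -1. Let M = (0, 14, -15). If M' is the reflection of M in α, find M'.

λ = (n·M − d)/|n|² = (-101 − (-1))/50 = -2.
Reflection = M − 2λn = (0, 14, -15) − (-4)·(5, -4, 3) = (20, -2, -3).

(20, -2, -3)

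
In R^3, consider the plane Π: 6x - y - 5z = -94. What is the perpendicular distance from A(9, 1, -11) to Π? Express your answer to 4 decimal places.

n·A − d = (6)·(9) + (-1)·(1) + (-5)·(-11) − (-94) = 202; |n| = √62.
Distance = |202| / √62 = 202/√62 ≈ 25.6540.

25.6540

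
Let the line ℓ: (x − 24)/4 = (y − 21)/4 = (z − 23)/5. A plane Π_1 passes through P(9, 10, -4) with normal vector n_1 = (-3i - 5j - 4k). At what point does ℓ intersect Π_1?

(8, 5, 3)

ℓ has direction (4, 4, 5) through (24, 21, 23).
Π_1: n_1·r = n_1·P gives -3x - 5y - 4z = -61.
Substitute r = (24, 21, 23) + t(4, 4, 5) into the plane: -269 + (-52)t = -61, so t = -4.
Intersection: (24, 21, 23) + (-4)·(4, 4, 5) = (8, 5, 3).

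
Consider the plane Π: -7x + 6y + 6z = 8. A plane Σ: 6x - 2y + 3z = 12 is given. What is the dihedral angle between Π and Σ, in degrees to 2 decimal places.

cos θ = |n₁·n₂| / (|n₁||n₂|) = |-36| / (√121 · √49).
θ = arccos(0.46753) ≈ 62.13°.

62.13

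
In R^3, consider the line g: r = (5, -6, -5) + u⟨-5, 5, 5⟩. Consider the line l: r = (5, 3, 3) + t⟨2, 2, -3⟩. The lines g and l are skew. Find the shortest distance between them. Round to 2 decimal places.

6.33

Common perpendicular direction n = (-5, 5, 5) × (2, 2, -3) = (-25, -5, -20).
With w = (5, 3, 3) − (5, -6, -5) = (0, 9, 8), w · n = -205.
Distance = |w · n| / |n| = |-205| / √1050 ≈ 6.33.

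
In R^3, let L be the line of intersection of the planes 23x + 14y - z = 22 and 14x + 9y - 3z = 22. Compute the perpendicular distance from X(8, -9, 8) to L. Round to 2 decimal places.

13.45

Direction of L: (23, 14, -1) × (14, 9, -3) = (-33, 55, 11).
A point on L: solving the two plane equations with x = 2 gives (2, -2, -4).
Taking (2, -2, -4) on L with direction v = (-33, 55, 11): w = X − (2, -2, -4) = (6, -7, 12), and w × v = (-737, -462, 99).
Distance = |w × v| / |v| = √766414 / √4235 ≈ 13.45.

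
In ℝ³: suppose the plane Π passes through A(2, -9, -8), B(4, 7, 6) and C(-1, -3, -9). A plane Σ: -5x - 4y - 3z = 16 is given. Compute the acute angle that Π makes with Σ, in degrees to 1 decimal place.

AB = (2, 16, 14), AC = (-3, 6, -1); a normal to Π is AB × AC = (-100, -40, 60).
Using A: Π has equation -100x - 40y + 60z = -320.
cos θ = |n₁·n₂| / (|n₁||n₂|) = |480| / (√15200 · √50).
θ = arccos(0.55060) ≈ 56.6°.

56.6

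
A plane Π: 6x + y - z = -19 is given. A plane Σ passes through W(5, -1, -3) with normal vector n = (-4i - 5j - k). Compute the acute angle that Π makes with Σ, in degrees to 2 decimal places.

45.50

Σ: n·r = n·W gives -4x - 5y - z = -12.
cos θ = |n₁·n₂| / (|n₁||n₂|) = |-28| / (√38 · √42).
θ = arccos(0.70088) ≈ 45.50°.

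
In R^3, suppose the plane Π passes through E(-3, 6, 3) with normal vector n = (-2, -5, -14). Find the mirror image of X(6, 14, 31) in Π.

(-2, -6, -25)

Π: n·r = n·E gives -2x - 5y - 14z = -66.
λ = (n·X − d)/|n|² = (-516 − (-66))/225 = -2.
Reflection = X − 2λn = (6, 14, 31) − (-4)·(-2, -5, -14) = (-2, -6, -25).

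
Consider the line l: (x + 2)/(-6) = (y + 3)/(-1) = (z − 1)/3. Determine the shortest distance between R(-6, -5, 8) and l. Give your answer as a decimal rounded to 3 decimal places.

4.580

l has direction (-6, -1, 3) through (-2, -3, 1).
Taking (-2, -3, 1) on l with direction v = (-6, -1, 3): w = R − (-2, -3, 1) = (-4, -2, 7), and w × v = (1, -30, -8).
Distance = |w × v| / |v| = √965 / √46 ≈ 4.580.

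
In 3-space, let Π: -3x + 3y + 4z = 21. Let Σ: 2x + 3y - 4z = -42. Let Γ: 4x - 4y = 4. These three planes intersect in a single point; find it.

(-3, -4, 6)

Solving the 3×3 linear system -3x + 3y + 4z = 21, 2x + 3y - 4z = -42, 4x - 4y = 4 (e.g. by elimination or Cramer's rule, determinant = -80) gives (-3, -4, 6).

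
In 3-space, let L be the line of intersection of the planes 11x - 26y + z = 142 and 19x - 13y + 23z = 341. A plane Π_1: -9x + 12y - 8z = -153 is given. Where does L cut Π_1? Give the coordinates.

Direction of L: (11, -26, 1) × (19, -13, 23) = (-585, -234, 351).
A point on L: solving the two plane equations with x = 25 gives (25, 5, -3).
Substitute r = (25, 5, -3) + t(-585, -234, 351) into the plane: -141 + (-351)t = -153, so t = 4/117.
Intersection: (25, 5, -3) + (4/117)·(-585, -234, 351) = (5, -3, 9).

(5, -3, 9)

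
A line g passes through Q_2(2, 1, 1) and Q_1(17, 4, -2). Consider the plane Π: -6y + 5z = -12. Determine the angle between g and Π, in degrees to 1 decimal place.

15.7

A direction vector for g is Q_1 − Q_2 = (15, 3, -3).
sin θ = |n·v| / (|n||v|) = |-33| / (√61 · √243) = 0.27105.
θ ≈ 15.7°.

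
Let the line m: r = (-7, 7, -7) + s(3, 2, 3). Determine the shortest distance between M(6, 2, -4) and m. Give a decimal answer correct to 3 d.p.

Taking (-7, 7, -7) on m with direction v = (3, 2, 3): w = M − (-7, 7, -7) = (13, -5, 3), and w × v = (-21, -30, 41).
Distance = |w × v| / |v| = √3022 / √22 ≈ 11.720.

11.720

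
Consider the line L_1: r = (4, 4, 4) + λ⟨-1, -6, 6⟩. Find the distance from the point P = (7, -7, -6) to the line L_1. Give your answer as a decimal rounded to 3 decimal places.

Taking (4, 4, 4) on L_1 with direction v = (-1, -6, 6): w = P − (4, 4, 4) = (3, -11, -10), and w × v = (-126, -8, -29).
Distance = |w × v| / |v| = √16781 / √73 ≈ 15.162.

15.162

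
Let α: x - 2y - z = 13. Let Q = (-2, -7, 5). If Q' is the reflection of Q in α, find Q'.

λ = (n·Q − d)/|n|² = (7 − 13)/6 = -1.
Reflection = Q − 2λn = (-2, -7, 5) − (-2)·(1, -2, -1) = (0, -11, 3).

(0, -11, 3)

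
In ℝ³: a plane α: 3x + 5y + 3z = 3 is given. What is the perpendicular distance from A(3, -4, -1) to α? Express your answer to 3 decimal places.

2.592

n·A − d = (3)·(3) + (5)·(-4) + (3)·(-1) − 3 = -17; |n| = √43.
Distance = |-17| / √43 = 17/√43 ≈ 2.592.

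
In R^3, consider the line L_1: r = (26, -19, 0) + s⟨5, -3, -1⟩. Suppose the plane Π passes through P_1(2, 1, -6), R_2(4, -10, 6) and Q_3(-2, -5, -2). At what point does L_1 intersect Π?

(6, -7, 4)

P_1R_2 = (2, -11, 12), P_1Q_3 = (-4, -6, 4); a normal to Π is P_1R_2 × P_1Q_3 = (28, -56, -56).
Using P_1: Π has equation 28x - 56y - 56z = 336.
Substitute r = (26, -19, 0) + t(5, -3, -1) into the plane: 1792 + 364t = 336, so t = -4.
Intersection: (26, -19, 0) + (-4)·(5, -3, -1) = (6, -7, 4).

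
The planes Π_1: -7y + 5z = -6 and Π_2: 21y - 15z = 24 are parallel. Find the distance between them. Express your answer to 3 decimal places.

Rescale Π_2 by 1/(-3): -7y + 5z = -8. Then distance = |-6 − (-8)| / √74 ≈ 0.232.

0.232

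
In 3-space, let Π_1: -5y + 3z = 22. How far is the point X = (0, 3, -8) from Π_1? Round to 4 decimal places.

10.4614

n·X − d = (0)·(0) + (-5)·(3) + (3)·(-8) − 22 = -61; |n| = √34.
Distance = |-61| / √34 = 61/√34 ≈ 10.4614.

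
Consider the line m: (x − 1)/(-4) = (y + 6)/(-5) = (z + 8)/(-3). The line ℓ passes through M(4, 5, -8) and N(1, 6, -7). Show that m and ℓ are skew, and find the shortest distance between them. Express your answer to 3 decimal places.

m has direction (-4, -5, -3) through (1, -6, -8).
A direction vector for ℓ is N − M = (-3, 1, 1).
Common perpendicular direction n = (-4, -5, -3) × (-3, 1, 1) = (-2, 13, -19).
With w = (4, 5, -8) − (1, -6, -8) = (3, 11, 0), w · n = 137.
Since n ≠ 0 the lines are not parallel, and w · n = 137 ≠ 0 so they do not intersect; hence they are skew.
Distance = |w · n| / |n| = |137| / √534 ≈ 5.929.

5.929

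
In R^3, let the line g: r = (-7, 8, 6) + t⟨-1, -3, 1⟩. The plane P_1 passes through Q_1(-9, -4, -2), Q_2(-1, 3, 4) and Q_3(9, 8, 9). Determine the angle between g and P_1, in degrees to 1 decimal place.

Q_1Q_2 = (8, 7, 6), Q_1Q_3 = (18, 12, 11); a normal to P_1 is Q_1Q_2 × Q_1Q_3 = (5, 20, -30).
Using Q_1: P_1 has equation 5x + 20y - 30z = -65.
sin θ = |n·v| / (|n||v|) = |-95| / (√1325 · √11) = 0.78690.
θ ≈ 51.9°.

51.9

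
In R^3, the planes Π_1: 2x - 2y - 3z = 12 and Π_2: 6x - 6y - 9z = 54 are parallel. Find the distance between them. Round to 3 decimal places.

Rescale Π_2 by 1/3: 2x - 2y - 3z = 18. Then distance = |12 − 18| / √17 ≈ 1.455.

1.455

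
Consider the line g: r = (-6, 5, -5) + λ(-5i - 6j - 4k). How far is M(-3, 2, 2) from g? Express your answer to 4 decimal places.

Taking (-6, 5, -5) on g with direction v = (-5, -6, -4): w = M − (-6, 5, -5) = (3, -3, 7), and w × v = (54, -23, -33).
Distance = |w × v| / |v| = √4534 / √77 ≈ 7.6735.

7.6735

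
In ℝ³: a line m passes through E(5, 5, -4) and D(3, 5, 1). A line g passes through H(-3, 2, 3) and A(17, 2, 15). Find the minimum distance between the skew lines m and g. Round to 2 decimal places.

A direction vector for m is D − E = (-2, 0, 5).
A direction vector for g is A − H = (20, 0, 12).
Common perpendicular direction n = (-2, 0, 5) × (20, 0, 12) = (0, 124, 0).
With w = (-3, 2, 3) − (5, 5, -4) = (-8, -3, 7), w · n = -372.
Distance = |w · n| / |n| = |-372| / √15376 ≈ 3.00.

3.00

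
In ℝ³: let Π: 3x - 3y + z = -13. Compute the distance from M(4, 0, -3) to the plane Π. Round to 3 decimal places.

5.047

n·M − d = (3)·(4) + (-3)·(0) + (1)·(-3) − (-13) = 22; |n| = √19.
Distance = |22| / √19 = 22/√19 ≈ 5.047.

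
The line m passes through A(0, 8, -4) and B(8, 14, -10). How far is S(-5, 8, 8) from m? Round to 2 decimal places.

8.76

A direction vector for m is B − A = (8, 6, -6).
Taking (0, 8, -4) on m with direction v = (8, 6, -6): w = S − (0, 8, -4) = (-5, 0, 12), and w × v = (-72, 66, -30).
Distance = |w × v| / |v| = √10440 / √136 ≈ 8.76.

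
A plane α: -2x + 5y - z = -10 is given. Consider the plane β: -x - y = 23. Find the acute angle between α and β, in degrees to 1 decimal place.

67.2

cos θ = |n₁·n₂| / (|n₁||n₂|) = |-3| / (√30 · √2).
θ = arccos(0.38730) ≈ 67.2°.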